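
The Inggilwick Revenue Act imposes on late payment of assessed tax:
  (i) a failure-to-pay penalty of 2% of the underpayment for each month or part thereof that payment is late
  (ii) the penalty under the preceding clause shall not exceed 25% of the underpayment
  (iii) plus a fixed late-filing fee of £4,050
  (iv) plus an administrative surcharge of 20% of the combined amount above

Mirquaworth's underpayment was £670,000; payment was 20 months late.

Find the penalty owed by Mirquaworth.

£205,860

Accrued rate: 2% × 20 = 40%, capped at 25% → 25%
Failure-to-pay penalty: 25% of £670,000 = £167,500
Penalty before surcharge: £167,500 + £4,050 = £171,550
Administrative surcharge: 20% of £171,550 = £34,310
Total penalty: £171,550 + £34,310 = £205,860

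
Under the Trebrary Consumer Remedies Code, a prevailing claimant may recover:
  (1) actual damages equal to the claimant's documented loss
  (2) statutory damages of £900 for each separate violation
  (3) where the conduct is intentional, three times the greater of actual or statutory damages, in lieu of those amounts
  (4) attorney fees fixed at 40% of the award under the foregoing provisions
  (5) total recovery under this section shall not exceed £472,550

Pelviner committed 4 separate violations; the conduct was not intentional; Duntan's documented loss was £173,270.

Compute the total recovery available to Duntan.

£247,618

Statutory damages: 4 × £900 = £3,600
Conduct not intentional: the in-lieu enhancement does not apply.
Actual plus statutory damages: £173,270 + £3,600 = £176,870
Attorney fees: 40% of £176,870 = £70,748
Total before cap: £176,870 + £70,748 = £247,618
Cap at £472,550: £247,618 is within the cap, no reduction.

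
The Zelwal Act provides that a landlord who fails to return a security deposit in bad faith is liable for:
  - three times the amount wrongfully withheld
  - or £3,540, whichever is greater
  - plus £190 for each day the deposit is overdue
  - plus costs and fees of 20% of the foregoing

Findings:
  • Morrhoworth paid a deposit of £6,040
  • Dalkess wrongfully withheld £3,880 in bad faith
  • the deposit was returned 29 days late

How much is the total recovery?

Trebled: 3 × £3,880 = £11,640
Minimum £3,540: £11,640 meets the minimum, no increase.
Late-return penalty: 29 × £190 = £5,510
Damages plus late penalty: £11,640 + £5,510 = £17,150
Costs and fees: 20% of £17,150 = £3,430
Total recovery: £17,150 + £3,430 = £20,580

Recovery: £20,580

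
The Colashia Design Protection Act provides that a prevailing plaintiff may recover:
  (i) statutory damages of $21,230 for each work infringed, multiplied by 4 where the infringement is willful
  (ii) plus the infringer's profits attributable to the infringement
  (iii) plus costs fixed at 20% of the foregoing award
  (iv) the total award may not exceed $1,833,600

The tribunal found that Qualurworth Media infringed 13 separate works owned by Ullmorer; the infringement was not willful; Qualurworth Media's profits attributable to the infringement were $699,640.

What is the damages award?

Statutory damages: 13 × $21,230 = $275,990
Infringement not willful: no ×4 enhancement.
Combined award: $275,990 + $699,640 = $975,630
Costs: 20% of $975,630 = $195,126
Award plus costs: $975,630 + $195,126 = $1,170,756
Cap at $1,833,600: $1,170,756 is within the cap, no reduction.

$1,170,756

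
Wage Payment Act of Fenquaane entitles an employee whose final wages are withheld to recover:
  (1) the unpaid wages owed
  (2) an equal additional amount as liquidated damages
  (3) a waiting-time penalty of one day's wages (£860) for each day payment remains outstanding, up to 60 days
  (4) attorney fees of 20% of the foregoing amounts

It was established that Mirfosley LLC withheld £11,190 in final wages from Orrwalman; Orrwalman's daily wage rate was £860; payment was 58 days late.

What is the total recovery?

Liquidated damages (equal amount): £11,190
Penalty days: min(58, 60) = 58
Waiting-time penalty: 58 × £860 = £49,880
Subtotal: £11,190 + £11,190 + £49,880 = £72,260
Attorney fees: 20% of £72,260 = £14,452
Total award: £72,260 + £14,452 = £86,712

Total award: £86,712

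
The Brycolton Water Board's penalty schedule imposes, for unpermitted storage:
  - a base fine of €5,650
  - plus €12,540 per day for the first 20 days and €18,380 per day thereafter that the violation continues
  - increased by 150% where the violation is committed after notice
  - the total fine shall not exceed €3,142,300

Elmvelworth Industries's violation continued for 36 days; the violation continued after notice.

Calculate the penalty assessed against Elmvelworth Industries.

€1,376,325

First 20 days: 20 × €12,540 = €250,800
Remaining days: (36 − 20) × €18,380 = €294,080
Per-day component: €250,800 + €294,080 = €544,880
Base plus per-day: €5,650 + €544,880 = €550,530
Enhancement: 150% of €550,530 = €825,795
Enhanced fine: €550,530 + €825,795 = €1,376,325
Cap at €3,142,300: €1,376,325 is within the cap, no reduction.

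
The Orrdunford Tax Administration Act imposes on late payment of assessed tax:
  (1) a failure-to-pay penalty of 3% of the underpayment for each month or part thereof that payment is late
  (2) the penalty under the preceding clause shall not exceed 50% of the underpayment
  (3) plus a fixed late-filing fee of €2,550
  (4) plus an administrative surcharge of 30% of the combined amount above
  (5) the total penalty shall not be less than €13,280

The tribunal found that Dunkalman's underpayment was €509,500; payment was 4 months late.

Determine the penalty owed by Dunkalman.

€82,797

Accrued rate: 3% × 4 = 12%, capped at 50% → 12%
Failure-to-pay penalty: 12% of €509,500 = €61,140
Penalty before surcharge: €61,140 + €2,550 = €63,690
Administrative surcharge: 30% of €63,690 = €19,107
Total penalty: €63,690 + €19,107 = €82,797
Minimum €13,280: €82,797 meets the minimum, no increase.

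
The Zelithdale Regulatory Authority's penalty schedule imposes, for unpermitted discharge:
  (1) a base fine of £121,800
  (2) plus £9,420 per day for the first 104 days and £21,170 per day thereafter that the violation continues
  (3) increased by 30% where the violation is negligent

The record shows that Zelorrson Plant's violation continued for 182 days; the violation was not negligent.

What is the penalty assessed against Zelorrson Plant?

£2,752,740

First 104 days: 104 × £9,420 = £979,680
Remaining days: (182 − 104) × £21,170 = £1,651,260
Per-day component: £979,680 + £1,651,260 = £2,630,940
Base plus per-day: £121,800 + £2,630,940 = £2,752,740
The violation was not negligent: no 30% increase.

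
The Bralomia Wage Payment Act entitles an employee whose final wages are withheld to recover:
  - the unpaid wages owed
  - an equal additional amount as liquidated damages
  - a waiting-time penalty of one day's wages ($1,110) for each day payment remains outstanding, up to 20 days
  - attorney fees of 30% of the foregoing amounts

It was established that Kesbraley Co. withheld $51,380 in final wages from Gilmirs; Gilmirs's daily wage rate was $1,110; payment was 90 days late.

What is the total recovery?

Liquidated damages (equal amount): $51,380
Penalty days: min(90, 20) = 20
Waiting-time penalty: 20 × $1,110 = $22,200
Subtotal: $51,380 + $51,380 + $22,200 = $124,960
Attorney fees: 30% of $124,960 = $37,488
Total award: $124,960 + $37,488 = $162,448

$162,448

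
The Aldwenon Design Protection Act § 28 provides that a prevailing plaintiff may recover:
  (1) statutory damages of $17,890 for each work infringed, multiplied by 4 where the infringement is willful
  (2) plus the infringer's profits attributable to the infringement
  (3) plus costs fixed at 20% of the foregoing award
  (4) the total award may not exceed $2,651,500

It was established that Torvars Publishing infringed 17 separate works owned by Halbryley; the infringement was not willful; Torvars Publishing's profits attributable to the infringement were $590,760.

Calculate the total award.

Statutory damages: 17 × $17,890 = $304,130
Infringement not willful: no ×4 enhancement.
Combined award: $304,130 + $590,760 = $894,890
Costs: 20% of $894,890 = $178,978
Award plus costs: $894,890 + $178,978 = $1,073,868
Cap at $2,651,500: $1,073,868 is within the cap, no reduction.

$1,073,868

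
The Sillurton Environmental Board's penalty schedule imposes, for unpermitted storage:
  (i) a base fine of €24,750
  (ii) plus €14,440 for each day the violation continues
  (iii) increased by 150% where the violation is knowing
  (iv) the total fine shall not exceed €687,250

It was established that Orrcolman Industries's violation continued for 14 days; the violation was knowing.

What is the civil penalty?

€567,275

Per-day component: 14 × €14,440 = €202,160
Base plus per-day: €24,750 + €202,160 = €226,910
Enhancement: 150% of €226,910 = €340,365
Enhanced fine: €226,910 + €340,365 = €567,275
Cap at €687,250: €567,275 is within the cap, no reduction.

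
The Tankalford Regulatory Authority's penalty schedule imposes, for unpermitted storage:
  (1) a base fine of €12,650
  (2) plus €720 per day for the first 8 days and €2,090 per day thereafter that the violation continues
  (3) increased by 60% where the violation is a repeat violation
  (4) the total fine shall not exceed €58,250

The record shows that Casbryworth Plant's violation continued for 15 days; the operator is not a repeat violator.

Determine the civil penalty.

Civil penalty: €33,040

First 8 days: 8 × €720 = €5,760
Remaining days: (15 − 8) × €2,090 = €14,630
Per-day component: €5,760 + €14,630 = €20,390
Base plus per-day: €12,650 + €20,390 = €33,040
The operator is not a repeat violator: no 60% increase.
Cap at €58,250: €33,040 is within the cap, no reduction.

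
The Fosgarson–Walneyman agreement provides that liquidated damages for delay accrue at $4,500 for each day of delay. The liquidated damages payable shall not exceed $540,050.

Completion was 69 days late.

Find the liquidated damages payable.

Per-day damages: 69 × $4,500 = $310,500
Cap at $540,050: $310,500 is within the cap, no reduction.

$310,500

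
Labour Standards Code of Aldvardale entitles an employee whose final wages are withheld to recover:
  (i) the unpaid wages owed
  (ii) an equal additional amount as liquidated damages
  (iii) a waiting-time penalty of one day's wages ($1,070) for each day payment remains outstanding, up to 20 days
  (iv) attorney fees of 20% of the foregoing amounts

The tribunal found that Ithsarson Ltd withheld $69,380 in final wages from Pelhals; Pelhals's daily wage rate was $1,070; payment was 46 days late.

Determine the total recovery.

Liquidated damages (equal amount): $69,380
Penalty days: min(46, 20) = 20
Waiting-time penalty: 20 × $1,070 = $21,400
Subtotal: $69,380 + $69,380 + $21,400 = $160,160
Attorney fees: 20% of $160,160 = $32,032
Total award: $160,160 + $32,032 = $192,192

Total award: $192,192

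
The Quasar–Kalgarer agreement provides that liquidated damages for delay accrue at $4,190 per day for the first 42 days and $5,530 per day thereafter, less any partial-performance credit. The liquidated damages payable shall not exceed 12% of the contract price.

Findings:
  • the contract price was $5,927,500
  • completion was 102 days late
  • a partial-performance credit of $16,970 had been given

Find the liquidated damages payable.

Liquidated damages: $490,810

First 42 days: 42 × $4,190 = $175,980
Remaining days: (102 − 42) × $5,530 = $331,800
Accrued per-day damages: $175,980 + $331,800 = $507,780
Less partial-performance credit: $507,780 − $16,970 = $490,810
Cap: 12% of $5,927,500 = $711,300
Cap at $711,300: $490,810 is within the cap, no reduction.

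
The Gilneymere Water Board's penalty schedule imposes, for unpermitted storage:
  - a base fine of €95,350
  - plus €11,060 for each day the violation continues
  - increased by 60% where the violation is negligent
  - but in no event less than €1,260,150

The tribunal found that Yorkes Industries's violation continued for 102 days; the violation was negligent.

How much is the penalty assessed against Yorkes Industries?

Per-day component: 102 × €11,060 = €1,128,120
Base plus per-day: €95,350 + €1,128,120 = €1,223,470
Enhancement: 60% of €1,223,470 = €734,082
Enhanced fine: €1,223,470 + €734,082 = €1,957,552
Minimum €1,260,150: €1,957,552 meets the minimum, no increase.

€1,957,552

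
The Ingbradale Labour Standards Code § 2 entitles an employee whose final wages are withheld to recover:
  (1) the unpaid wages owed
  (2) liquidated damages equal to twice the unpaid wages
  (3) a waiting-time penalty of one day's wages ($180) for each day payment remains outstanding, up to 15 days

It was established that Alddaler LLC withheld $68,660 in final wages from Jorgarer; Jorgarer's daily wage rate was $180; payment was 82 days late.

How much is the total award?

$208,680

Doubled: 2 × $68,660 = $137,320
Penalty days: min(82, 15) = 15
Waiting-time penalty: 15 × $180 = $2,700
Total award: $68,660 + $137,320 + $2,700 = $208,680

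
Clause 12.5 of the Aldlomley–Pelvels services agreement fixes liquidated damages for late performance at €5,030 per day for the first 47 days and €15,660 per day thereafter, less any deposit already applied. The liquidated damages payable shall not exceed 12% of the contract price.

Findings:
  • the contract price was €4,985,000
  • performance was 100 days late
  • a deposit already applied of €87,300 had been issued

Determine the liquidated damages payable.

First 47 days: 47 × €5,030 = €236,410
Remaining days: (100 − 47) × €15,660 = €829,980
Accrued per-day damages: €236,410 + €829,980 = €1,066,390
Less deposit already applied: €1,066,390 − €87,300 = €979,090
Cap: 12% of €4,985,000 = €598,200
Cap at €598,200: €979,090 exceeds the cap → €598,200

Liquidated damages: €598,200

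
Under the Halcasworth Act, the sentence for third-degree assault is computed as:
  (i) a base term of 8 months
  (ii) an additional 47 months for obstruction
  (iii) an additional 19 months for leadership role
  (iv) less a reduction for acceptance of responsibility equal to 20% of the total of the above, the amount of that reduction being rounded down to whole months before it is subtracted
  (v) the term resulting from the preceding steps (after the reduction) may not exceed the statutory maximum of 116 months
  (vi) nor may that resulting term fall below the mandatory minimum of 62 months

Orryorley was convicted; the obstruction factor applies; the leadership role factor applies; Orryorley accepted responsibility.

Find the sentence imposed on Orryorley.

Obstruction enhancement: +47 months
Leadership role enhancement: +19 months
Adjusted term: 8 months + 47 months + 19 months = 74 months
Acceptance of responsibility reduction: 20% of 74 months = 14 months (rounded down)
After reduction: 74 − 14 = 60 months
Cap at 116 months: 60 months is within the cap, no reduction.
Minimum 62 months: 60 months is below the minimum → 62 months

62 months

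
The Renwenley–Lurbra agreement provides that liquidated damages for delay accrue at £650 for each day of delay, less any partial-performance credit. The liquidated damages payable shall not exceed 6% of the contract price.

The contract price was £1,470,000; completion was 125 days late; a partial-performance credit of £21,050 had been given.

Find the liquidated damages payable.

Per-day damages: 125 × £650 = £81,250
Less partial-performance credit: £81,250 − £21,050 = £60,200
Cap: 6% of £1,470,000 = £88,200
Cap at £88,200: £60,200 is within the cap, no reduction.

£60,200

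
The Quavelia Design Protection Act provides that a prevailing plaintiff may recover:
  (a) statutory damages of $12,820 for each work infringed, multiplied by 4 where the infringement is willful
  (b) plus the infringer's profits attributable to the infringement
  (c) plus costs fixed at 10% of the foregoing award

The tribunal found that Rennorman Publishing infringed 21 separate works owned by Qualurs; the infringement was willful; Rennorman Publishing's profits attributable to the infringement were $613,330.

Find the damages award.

Statutory damages: 21 × $12,820 = $269,220
Multiplied by 4: 4 × $269,220 = $1,076,880
Combined award: $1,076,880 + $613,330 = $1,690,210
Costs: 10% of $1,690,210 = $169,021
Award plus costs: $1,690,210 + $169,021 = $1,859,231

$1,859,231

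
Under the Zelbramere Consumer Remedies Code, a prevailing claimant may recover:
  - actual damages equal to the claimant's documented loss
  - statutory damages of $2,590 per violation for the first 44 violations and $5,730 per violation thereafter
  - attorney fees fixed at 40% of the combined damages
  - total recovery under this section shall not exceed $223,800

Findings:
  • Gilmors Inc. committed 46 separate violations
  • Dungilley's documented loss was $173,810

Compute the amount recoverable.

$223,800

First 44 violations: 44 × $2,590 = $113,960
Remaining violations: (46 − 44) × $5,730 = $11,460
Statutory damages: $113,960 + $11,460 = $125,420
Combined damages: $173,810 + $125,420 = $299,230
Attorney fees: 40% of $299,230 = $119,692
Total before cap: $299,230 + $119,692 = $418,922
Cap at $223,800: $418,922 exceeds the cap → $223,800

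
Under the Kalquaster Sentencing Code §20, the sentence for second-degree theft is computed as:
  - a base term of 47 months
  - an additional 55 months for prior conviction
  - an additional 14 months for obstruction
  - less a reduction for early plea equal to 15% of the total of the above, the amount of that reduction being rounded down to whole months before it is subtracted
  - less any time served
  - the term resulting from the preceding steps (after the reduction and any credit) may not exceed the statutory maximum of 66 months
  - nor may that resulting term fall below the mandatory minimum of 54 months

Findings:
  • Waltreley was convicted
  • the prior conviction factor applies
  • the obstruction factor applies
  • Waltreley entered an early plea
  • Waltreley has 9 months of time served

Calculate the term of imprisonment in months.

Prior conviction enhancement: +55 months
Obstruction enhancement: +14 months
Adjusted term: 47 months + 55 months + 14 months = 116 months
Early plea reduction: 15% of 116 months = 17 months (rounded down)
After reduction: 116 − 17 = 99 months
Less time served: 99 months − 9 months = 90 months
Cap at 66 months: 90 months exceeds the cap → 66 months
Minimum 54 months: 66 months meets the minimum, no increase.

66 months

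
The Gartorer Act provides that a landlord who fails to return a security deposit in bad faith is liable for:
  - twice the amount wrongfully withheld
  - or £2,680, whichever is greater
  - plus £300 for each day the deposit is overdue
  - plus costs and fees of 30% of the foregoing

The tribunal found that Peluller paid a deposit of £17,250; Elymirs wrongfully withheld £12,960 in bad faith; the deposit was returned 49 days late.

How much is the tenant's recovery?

Doubled: 2 × £12,960 = £25,920
Minimum £2,680: £25,920 meets the minimum, no increase.
Late-return penalty: 49 × £300 = £14,700
Damages plus late penalty: £25,920 + £14,700 = £40,620
Costs and fees: 30% of £40,620 = £12,186
Total recovery: £40,620 + £12,186 = £52,806

£52,806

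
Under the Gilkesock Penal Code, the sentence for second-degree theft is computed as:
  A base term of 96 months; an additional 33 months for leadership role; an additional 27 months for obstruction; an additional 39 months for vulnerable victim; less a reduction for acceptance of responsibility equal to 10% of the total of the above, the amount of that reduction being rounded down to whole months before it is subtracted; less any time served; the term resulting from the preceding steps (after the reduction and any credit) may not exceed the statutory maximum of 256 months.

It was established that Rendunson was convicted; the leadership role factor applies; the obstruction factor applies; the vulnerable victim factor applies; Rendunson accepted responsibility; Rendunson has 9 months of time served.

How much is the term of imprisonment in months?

Leadership role enhancement: +33 months
Obstruction enhancement: +27 months
Vulnerable victim enhancement: +39 months
Adjusted term: 96 months + 33 months + 27 months + 39 months = 195 months
Acceptance of responsibility reduction: 10% of 195 months = 19 months (rounded down)
After reduction: 195 − 19 = 176 months
Less time served: 176 months − 9 months = 167 months
Cap at 256 months: 167 months is within the cap, no reduction.

Sentence: 167 months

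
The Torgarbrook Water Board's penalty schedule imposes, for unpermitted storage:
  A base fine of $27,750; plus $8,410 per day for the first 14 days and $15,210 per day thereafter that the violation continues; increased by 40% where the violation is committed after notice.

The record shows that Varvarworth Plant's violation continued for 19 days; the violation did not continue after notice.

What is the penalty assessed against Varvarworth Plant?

$221,540

First 14 days: 14 × $8,410 = $117,740
Remaining days: (19 − 14) × $15,210 = $76,050
Per-day component: $117,740 + $76,050 = $193,790
Base plus per-day: $27,750 + $193,790 = $221,540
The violation did not continue after notice: no 40% increase.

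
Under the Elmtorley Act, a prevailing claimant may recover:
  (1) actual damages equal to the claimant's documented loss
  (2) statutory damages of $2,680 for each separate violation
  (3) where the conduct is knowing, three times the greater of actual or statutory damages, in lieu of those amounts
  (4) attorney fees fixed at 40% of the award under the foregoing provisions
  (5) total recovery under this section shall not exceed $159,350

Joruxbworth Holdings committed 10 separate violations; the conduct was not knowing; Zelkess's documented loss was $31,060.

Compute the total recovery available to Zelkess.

Statutory damages: 10 × $2,680 = $26,800
Conduct not knowing: the in-lieu enhancement does not apply.
Actual plus statutory damages: $31,060 + $26,800 = $57,860
Attorney fees: 40% of $57,860 = $23,144
Total before cap: $57,860 + $23,144 = $81,004
Cap at $159,350: $81,004 is within the cap, no reduction.

$81,004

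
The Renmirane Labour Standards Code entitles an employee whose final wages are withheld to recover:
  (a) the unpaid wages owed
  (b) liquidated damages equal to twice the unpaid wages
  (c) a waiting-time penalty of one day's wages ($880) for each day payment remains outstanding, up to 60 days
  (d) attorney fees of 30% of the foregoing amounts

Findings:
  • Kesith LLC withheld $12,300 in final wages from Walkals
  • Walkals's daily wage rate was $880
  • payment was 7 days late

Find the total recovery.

$55,978

Doubled: 2 × $12,300 = $24,600
Penalty days: min(7, 60) = 7
Waiting-time penalty: 7 × $880 = $6,160
Subtotal: $12,300 + $24,600 + $6,160 = $43,060
Attorney fees: 30% of $43,060 = $12,918
Total award: $43,060 + $12,918 = $55,978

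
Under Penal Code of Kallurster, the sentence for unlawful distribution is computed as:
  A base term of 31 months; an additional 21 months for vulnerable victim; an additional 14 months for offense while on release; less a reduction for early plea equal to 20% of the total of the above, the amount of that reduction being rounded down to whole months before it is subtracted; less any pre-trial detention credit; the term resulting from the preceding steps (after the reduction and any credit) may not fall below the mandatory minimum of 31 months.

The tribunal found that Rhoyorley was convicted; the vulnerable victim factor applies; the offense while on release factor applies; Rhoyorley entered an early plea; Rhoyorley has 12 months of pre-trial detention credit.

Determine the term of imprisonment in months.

Vulnerable victim enhancement: +21 months
Offense while on release enhancement: +14 months
Adjusted term: 31 months + 21 months + 14 months = 66 months
Early plea reduction: 20% of 66 months = 13 months (rounded down)
After reduction: 66 − 13 = 53 months
Less pre-trial detention credit: 53 months − 12 months = 41 months
Minimum 31 months: 41 months meets the minimum, no increase.

41 months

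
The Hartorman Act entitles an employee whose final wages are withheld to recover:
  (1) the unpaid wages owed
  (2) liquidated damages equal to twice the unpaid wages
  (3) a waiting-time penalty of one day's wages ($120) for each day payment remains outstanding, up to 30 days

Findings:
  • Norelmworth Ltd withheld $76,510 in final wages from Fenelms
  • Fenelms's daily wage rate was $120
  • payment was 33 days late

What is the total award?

Doubled: 2 × $76,510 = $153,020
Penalty days: min(33, 30) = 30
Waiting-time penalty: 30 × $120 = $3,600
Total award: $76,510 + $153,020 + $3,600 = $233,130

$233,130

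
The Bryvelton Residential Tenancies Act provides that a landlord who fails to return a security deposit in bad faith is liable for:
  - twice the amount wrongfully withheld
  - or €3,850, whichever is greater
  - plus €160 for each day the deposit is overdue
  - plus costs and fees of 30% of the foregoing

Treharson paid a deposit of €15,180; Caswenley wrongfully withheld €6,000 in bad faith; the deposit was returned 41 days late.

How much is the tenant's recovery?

€24,128

Doubled: 2 × €6,000 = €12,000
Minimum €3,850: €12,000 meets the minimum, no increase.
Late-return penalty: 41 × €160 = €6,560
Damages plus late penalty: €12,000 + €6,560 = €18,560
Costs and fees: 30% of €18,560 = €5,568
Total recovery: €18,560 + €5,568 = €24,128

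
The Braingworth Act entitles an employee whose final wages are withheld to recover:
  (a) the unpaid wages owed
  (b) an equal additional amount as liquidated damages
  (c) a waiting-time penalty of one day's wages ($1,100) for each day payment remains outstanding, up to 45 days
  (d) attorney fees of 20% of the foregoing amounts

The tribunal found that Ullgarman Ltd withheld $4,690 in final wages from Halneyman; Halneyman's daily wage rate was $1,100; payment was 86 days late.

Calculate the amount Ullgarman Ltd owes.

Liquidated damages (equal amount): $4,690
Penalty days: min(86, 45) = 45
Waiting-time penalty: 45 × $1,100 = $49,500
Subtotal: $4,690 + $4,690 + $49,500 = $58,880
Attorney fees: 20% of $58,880 = $11,776
Total award: $58,880 + $11,776 = $70,656

$70,656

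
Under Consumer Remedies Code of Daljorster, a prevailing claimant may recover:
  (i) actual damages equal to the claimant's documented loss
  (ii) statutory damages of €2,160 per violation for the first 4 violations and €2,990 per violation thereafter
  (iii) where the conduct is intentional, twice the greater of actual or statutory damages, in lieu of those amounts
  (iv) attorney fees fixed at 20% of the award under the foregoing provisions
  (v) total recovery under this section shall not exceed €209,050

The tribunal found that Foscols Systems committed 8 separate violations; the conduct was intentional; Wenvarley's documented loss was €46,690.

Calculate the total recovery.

€112,056

First 4 violations: 4 × €2,160 = €8,640
Remaining violations: (8 − 4) × €2,990 = €11,960
Statutory damages: €8,640 + €11,960 = €20,600
Greater of actual damages (€46,690) or statutory damages (€20,600): €46,690
Doubled: 2 × €46,690 = €93,380
Attorney fees: 20% of €93,380 = €18,676
Total before cap: €93,380 + €18,676 = €112,056
Cap at €209,050: €112,056 is within the cap, no reduction.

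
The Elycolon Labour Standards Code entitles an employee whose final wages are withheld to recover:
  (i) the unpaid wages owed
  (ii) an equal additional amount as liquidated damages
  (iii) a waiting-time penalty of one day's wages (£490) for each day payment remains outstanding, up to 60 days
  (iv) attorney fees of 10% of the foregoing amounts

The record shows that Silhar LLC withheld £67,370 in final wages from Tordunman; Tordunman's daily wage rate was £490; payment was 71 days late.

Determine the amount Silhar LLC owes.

£180,554

Liquidated damages (equal amount): £67,370
Penalty days: min(71, 60) = 60
Waiting-time penalty: 60 × £490 = £29,400
Subtotal: £67,370 + £67,370 + £29,400 = £164,140
Attorney fees: 10% of £164,140 = £16,414
Total award: £164,140 + £16,414 = £180,554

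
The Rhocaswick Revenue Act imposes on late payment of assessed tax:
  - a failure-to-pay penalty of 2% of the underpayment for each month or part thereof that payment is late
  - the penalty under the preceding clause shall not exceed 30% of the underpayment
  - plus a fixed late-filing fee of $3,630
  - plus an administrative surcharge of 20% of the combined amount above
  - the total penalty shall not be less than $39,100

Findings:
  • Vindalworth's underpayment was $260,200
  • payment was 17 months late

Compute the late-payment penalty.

$98,028

Accrued rate: 2% × 17 = 34%, capped at 30% → 30%
Failure-to-pay penalty: 30% of $260,200 = $78,060
Penalty before surcharge: $78,060 + $3,630 = $81,690
Administrative surcharge: 20% of $81,690 = $16,338
Total penalty: $81,690 + $16,338 = $98,028
Minimum $39,100: $98,028 meets the minimum, no increase.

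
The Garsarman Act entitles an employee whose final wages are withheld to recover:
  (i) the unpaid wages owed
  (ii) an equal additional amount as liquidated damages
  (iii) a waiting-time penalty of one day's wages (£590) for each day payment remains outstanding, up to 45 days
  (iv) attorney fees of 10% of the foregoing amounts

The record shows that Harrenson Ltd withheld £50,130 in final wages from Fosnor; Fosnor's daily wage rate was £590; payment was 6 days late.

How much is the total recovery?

Liquidated damages (equal amount): £50,130
Penalty days: min(6, 45) = 6
Waiting-time penalty: 6 × £590 = £3,540
Subtotal: £50,130 + £50,130 + £3,540 = £103,800
Attorney fees: 10% of £103,800 = £10,380
Total award: £103,800 + £10,380 = £114,180

£114,180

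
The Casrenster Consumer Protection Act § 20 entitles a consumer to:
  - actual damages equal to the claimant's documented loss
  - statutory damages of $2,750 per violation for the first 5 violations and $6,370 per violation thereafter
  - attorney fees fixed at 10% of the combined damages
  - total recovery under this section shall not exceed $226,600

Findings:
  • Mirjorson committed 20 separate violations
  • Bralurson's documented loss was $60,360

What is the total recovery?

First 5 violations: 5 × $2,750 = $13,750
Remaining violations: (20 − 5) × $6,370 = $95,550
Statutory damages: $13,750 + $95,550 = $109,300
Combined damages: $60,360 + $109,300 = $169,660
Attorney fees: 10% of $169,660 = $16,966
Total before cap: $169,660 + $16,966 = $186,626
Cap at $226,600: $186,626 is within the cap, no reduction.

$186,626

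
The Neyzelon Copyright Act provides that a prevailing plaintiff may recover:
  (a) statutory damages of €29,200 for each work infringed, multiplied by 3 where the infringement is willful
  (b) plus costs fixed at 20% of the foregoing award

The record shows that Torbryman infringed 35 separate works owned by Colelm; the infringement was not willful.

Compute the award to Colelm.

€1,226,400

Statutory damages: 35 × €29,200 = €1,022,000
Infringement not willful: no ×3 enhancement.
Costs: 20% of €1,022,000 = €204,400
Award plus costs: €1,022,000 + €204,400 = €1,226,400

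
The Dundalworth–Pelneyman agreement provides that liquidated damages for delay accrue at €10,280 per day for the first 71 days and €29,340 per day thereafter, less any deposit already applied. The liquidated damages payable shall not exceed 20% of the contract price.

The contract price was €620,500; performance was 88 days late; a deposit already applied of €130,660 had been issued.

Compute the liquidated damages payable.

€124,100

First 71 days: 71 × €10,280 = €729,880
Remaining days: (88 − 71) × €29,340 = €498,780
Accrued per-day damages: €729,880 + €498,780 = €1,228,660
Less deposit already applied: €1,228,660 − €130,660 = €1,098,000
Cap: 20% of €620,500 = €124,100
Cap at €124,100: €1,098,000 exceeds the cap → €124,100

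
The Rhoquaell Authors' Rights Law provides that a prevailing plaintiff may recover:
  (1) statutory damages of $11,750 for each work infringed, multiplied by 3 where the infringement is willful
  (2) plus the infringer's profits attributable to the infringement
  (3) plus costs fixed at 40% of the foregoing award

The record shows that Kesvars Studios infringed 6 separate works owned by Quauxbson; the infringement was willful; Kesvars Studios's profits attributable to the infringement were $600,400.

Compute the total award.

$1,136,660

Statutory damages: 6 × $11,750 = $70,500
Trebled: 3 × $70,500 = $211,500
Combined award: $211,500 + $600,400 = $811,900
Costs: 40% of $811,900 = $324,760
Award plus costs: $811,900 + $324,760 = $1,136,660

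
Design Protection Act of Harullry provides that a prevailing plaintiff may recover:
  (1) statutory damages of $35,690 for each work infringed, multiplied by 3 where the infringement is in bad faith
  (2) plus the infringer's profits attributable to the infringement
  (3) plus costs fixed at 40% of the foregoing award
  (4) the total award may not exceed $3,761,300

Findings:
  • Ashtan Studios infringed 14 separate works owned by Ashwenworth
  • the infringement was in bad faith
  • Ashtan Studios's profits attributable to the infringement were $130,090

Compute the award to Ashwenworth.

$2,280,698

Statutory damages: 14 × $35,690 = $499,660
Trebled: 3 × $499,660 = $1,498,980
Combined award: $1,498,980 + $130,090 = $1,629,070
Costs: 40% of $1,629,070 = $651,628
Award plus costs: $1,629,070 + $651,628 = $2,280,698
Cap at $3,761,300: $2,280,698 is within the cap, no reduction.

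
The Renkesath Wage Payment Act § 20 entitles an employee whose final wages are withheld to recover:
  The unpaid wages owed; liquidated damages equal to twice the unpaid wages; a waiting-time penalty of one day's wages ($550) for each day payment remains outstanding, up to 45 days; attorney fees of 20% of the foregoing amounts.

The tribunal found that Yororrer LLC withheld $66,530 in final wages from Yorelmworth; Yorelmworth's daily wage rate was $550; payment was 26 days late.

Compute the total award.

Doubled: 2 × $66,530 = $133,060
Penalty days: min(26, 45) = 26
Waiting-time penalty: 26 × $550 = $14,300
Subtotal: $66,530 + $133,060 + $14,300 = $213,890
Attorney fees: 20% of $213,890 = $42,778
Total award: $213,890 + $42,778 = $256,668

$256,668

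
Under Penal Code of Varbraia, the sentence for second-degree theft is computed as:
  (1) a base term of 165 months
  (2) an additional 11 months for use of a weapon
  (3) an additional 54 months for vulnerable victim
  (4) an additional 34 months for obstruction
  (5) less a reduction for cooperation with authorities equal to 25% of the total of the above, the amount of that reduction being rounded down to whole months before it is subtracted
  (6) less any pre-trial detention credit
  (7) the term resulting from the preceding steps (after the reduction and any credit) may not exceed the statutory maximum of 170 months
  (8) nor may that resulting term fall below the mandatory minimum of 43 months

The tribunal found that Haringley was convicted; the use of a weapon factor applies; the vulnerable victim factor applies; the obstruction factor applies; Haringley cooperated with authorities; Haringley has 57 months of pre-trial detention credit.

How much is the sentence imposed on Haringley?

Use of a weapon enhancement: +11 months
Vulnerable victim enhancement: +54 months
Obstruction enhancement: +34 months
Adjusted term: 165 months + 11 months + 54 months + 34 months = 264 months
Cooperation with authorities reduction: 25% of 264 months = 66 months (rounded down)
After reduction: 264 − 66 = 198 months
Less pre-trial detention credit: 198 months − 57 months = 141 months
Cap at 170 months: 141 months is within the cap, no reduction.
Minimum 43 months: 141 months meets the minimum, no increase.

141 months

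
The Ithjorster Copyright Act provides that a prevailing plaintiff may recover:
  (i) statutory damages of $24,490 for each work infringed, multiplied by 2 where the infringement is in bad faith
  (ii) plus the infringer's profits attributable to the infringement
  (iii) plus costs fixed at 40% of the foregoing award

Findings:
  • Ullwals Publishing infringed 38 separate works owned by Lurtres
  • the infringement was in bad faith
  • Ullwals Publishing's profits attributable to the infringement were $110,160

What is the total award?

$2,759,960

Statutory damages: 38 × $24,490 = $930,620
Doubled: 2 × $930,620 = $1,861,240
Combined award: $1,861,240 + $110,160 = $1,971,400
Costs: 40% of $1,971,400 = $788,560
Award plus costs: $1,971,400 + $788,560 = $2,759,960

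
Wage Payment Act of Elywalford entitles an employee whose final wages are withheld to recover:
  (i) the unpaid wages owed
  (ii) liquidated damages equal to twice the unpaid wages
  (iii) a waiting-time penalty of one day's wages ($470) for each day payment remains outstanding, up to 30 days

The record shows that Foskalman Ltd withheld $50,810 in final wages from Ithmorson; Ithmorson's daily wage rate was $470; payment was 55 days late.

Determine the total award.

Doubled: 2 × $50,810 = $101,620
Penalty days: min(55, 30) = 30
Waiting-time penalty: 30 × $470 = $14,100
Total award: $50,810 + $101,620 + $14,100 = $166,530

$166,530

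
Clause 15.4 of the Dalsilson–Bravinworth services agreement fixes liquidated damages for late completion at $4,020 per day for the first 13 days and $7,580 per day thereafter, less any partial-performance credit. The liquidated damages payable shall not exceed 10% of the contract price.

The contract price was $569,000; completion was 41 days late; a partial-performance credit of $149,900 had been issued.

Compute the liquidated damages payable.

$56,900

First 13 days: 13 × $4,020 = $52,260
Remaining days: (41 − 13) × $7,580 = $212,240
Accrued per-day damages: $52,260 + $212,240 = $264,500
Less partial-performance credit: $264,500 − $149,900 = $114,600
Cap: 10% of $569,000 = $56,900
Cap at $56,900: $114,600 exceeds the cap → $56,900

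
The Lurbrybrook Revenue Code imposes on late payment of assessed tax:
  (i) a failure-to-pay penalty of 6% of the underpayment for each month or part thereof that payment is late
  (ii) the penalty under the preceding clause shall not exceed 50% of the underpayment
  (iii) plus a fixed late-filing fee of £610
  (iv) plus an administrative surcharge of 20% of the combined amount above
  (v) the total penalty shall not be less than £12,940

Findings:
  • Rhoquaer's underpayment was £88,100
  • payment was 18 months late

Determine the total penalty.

Accrued rate: 6% × 18 = 108%, capped at 50% → 50%
Failure-to-pay penalty: 50% of £88,100 = £44,050
Penalty before surcharge: £44,050 + £610 = £44,660
Administrative surcharge: 20% of £44,660 = £8,932
Total penalty: £44,660 + £8,932 = £53,592
Minimum £12,940: £53,592 meets the minimum, no increase.

Penalty: £53,592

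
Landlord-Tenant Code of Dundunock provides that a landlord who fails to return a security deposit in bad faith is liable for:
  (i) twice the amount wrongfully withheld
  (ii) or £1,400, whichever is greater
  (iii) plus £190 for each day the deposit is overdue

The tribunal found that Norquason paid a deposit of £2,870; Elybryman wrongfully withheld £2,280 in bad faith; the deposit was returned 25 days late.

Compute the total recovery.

£9,310

Doubled: 2 × £2,280 = £4,560
Minimum £1,400: £4,560 meets the minimum, no increase.
Late-return penalty: 25 × £190 = £4,750
Damages plus late penalty: £4,560 + £4,750 = £9,310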